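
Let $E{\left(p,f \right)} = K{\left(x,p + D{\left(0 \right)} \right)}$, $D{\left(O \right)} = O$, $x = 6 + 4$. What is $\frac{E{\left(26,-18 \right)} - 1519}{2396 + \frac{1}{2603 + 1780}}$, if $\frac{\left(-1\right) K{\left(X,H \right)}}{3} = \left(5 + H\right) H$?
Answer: $- \frac{17255871}{10501669} \approx -1.6432$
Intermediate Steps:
$x = 10$
$K{\left(X,H \right)} = - 3 H \left(5 + H\right)$ ($K{\left(X,H \right)} = - 3 \left(5 + H\right) H = - 3 H \left(5 + H\right)$)
$E{\left(p,f \right)} = - 3 p \left(5 + p\right)$ ($E{\left(p,f \right)} = - 3 \left(p + 0\right) \left(5 + \left(p + 0\right)\right) = - 3 p \left(5 + p\right)$)
$\frac{E{\left(26,-18 \right)} - 1519}{2396 + \frac{1}{2603 + 1780}} = \frac{\left(-3\right) 26 \left(5 + 26\right) - 1519}{2396 + \frac{1}{2603 + 1780}} = \frac{\left(-3\right) 26 \cdot 31 - 1519}{2396 + \frac{1}{4383}} = \frac{-2418 - 1519}{2396 + \frac{1}{4383}} = - \frac{3937}{\frac{10501669}{4383}} = \left(-3937\right) \frac{4383}{10501669} = - \frac{17255871}{10501669}$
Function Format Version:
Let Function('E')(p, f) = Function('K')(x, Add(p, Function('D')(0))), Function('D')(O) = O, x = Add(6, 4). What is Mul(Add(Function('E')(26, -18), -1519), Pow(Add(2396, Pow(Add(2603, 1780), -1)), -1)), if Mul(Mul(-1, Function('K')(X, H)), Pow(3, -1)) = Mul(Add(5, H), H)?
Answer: Rational(-17255871, 10501669) ≈ -1.6432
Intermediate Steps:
x = 10
Function('K')(X, H) = Mul(-3, H, Add(5, H)) (Function('K')(X, H) = Mul(-3, Mul(Add(5, H), H)) = Mul(-3, Mul(H, Add(5, H))) = Mul(-3, H, Add(5, H)))
Function('E')(p, f) = Mul(-3, p, Add(5, p)) (Function('E')(p, f) = Mul(-3, Add(p, 0), Add(5, Add(p, 0))) = Mul(-3, p, Add(5, p)))
Mul(Add(Function('E')(26, -18), -1519), Pow(Add(2396, Pow(Add(2603, 1780), -1)), -1)) = Mul(Add(Mul(-3, 26, Add(5, 26)), -1519), Pow(Add(2396, Pow(Add(2603, 1780), -1)), -1)) = Mul(Add(Mul(-3, 26, 31), -1519), Pow(Add(2396, Pow(4383, -1)), -1)) = Mul(Add(-2418, -1519), Pow(Add(2396, Rational(1, 4383)), -1)) = Mul(-3937, Pow(Rational(10501669, 4383), -1)) = Mul(-3937, Rational(4383, 10501669)) = Rational(-17255871, 10501669)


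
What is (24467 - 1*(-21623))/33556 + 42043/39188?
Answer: 804242457/328748132 ≈ 2.4464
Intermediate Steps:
(24467 - 1*(-21623))/33556 + 42043/39188 = (24467 + 21623)*(1/33556) + 42043*(1/39188) = 46090*(1/33556) + 42043/39188 = 23045/16778 + 42043/39188 = 804242457/328748132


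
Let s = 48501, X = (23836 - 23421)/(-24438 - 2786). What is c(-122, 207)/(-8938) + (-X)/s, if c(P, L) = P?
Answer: 23669033/1734007752 ≈ 0.013650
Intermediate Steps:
X = -5/328 (X = 415/(-27224) = 415*(-1/27224) = -5/328 ≈ -0.015244)
c(-122, 207)/(-8938) + (-X)/s = -122/(-8938) - 1*(-5/328)/48501 = -122*(-1/8938) + (5/328)*(1/48501) = 61/4469 + 5/15908328 = 23669033/1734007752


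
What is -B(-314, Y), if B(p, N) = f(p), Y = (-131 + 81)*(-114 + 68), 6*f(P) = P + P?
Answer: 314/3 ≈ 104.67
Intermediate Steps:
f(P) = P/3 (f(P) = (P + P)/6 = (2*P)/6 = P/3)
Y = 2300 (Y = -50*(-46) = 2300)
B(p, N) = p/3
-B(-314, Y) = -(-314)/3 = -1*(-314/3) = 314/3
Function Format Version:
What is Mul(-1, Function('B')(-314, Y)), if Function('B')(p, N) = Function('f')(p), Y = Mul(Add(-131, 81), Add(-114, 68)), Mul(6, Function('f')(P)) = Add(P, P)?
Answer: Rational(314, 3) ≈ 104.67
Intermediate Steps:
Function('f')(P) = Mul(Rational(1, 3), P) (Function('f')(P) = Mul(Rational(1, 6), Add(P, P)) = Mul(Rational(1, 6), Mul(2, P)) = Mul(Rational(1, 3), P))
Y = 2300 (Y = Mul(-50, -46) = 2300)
Function('B')(p, N) = Mul(Rational(1, 3), p)
Mul(-1, Function('B')(-314, Y)) = Mul(-1, Mul(Rational(1, 3), -314)) = Mul(-1, Rational(-314, 3)) = Rational(314, 3)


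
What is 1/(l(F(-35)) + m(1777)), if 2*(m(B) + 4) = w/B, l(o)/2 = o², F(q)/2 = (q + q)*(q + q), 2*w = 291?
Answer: 7108/1365304611859 ≈ 5.2062e-9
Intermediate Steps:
w = 291/2 (w = (½)*291 = 291/2 ≈ 145.50)
F(q) = 8*q² (F(q) = 2*((q + q)*(q + q)) = 2*((2*q)*(2*q)) = 2*(4*q²) = 8*q²)
l(o) = 2*o²
m(B) = -4 + 291/(4*B) (m(B) = -4 + (291/(2*B))/2 = -4 + 291/(4*B))
1/(l(F(-35)) + m(1777)) = 1/(2*(8*(-35)²)² + (-4 + (291/4)/1777)) = 1/(2*(8*1225)² + (-4 + (291/4)*(1/1777))) = 1/(2*9800² + (-4 + 291/7108)) = 1/(2*96040000 - 28141/7108) = 1/(192080000 - 28141/7108) = 1/(1365304611859/7108) = 7108/1365304611859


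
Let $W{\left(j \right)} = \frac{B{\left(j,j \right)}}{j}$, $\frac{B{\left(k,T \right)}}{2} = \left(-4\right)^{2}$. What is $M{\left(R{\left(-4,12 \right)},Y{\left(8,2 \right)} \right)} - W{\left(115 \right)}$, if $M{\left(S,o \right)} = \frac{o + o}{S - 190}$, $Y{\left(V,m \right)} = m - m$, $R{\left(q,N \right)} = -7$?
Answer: $- \frac{32}{115} \approx -0.27826$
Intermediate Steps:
$B{\left(k,T \right)} = 32$ ($B{\left(k,T \right)} = 2 \left(-4\right)^{2} = 2 \cdot 16 = 32$)
$Y{\left(V,m \right)} = 0$
$M{\left(S,o \right)} = \frac{2 o}{-190 + S}$
$W{\left(j \right)} = \frac{32}{j}$
$M{\left(R{\left(-4,12 \right)},Y{\left(8,2 \right)} \right)} - W{\left(115 \right)} = 2 \cdot 0 \frac{1}{-190 - 7} - \frac{32}{115} = 2 \cdot 0 \frac{1}{-197} - 32 \cdot \frac{1}{115} = 2 \cdot 0 \left(- \frac{1}{197}\right) - \frac{32}{115} = 0 - \frac{32}{115} = - \frac{32}{115}$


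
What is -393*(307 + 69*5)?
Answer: -256236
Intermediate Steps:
-393*(307 + 69*5) = -393*(307 + 345) = -393*652 = -256236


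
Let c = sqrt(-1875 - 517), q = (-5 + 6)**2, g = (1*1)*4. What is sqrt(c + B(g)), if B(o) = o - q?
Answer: sqrt(3 + 2*I*sqrt(598)) ≈ 5.099 + 4.7958*I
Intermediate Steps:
g = 4 (g = 1*4 = 4)
q = 1 (q = 1**2 = 1)
B(o) = -1 + o (B(o) = o - 1*1 = o - 1 = -1 + o)
c = 2*I*sqrt(598) (c = sqrt(-2392) = 2*I*sqrt(598) ≈ 48.908*I)
sqrt(c + B(g)) = sqrt(2*I*sqrt(598) + (-1 + 4)) = sqrt(2*I*sqrt(598) + 3) = sqrt(3 + 2*I*sqrt(598))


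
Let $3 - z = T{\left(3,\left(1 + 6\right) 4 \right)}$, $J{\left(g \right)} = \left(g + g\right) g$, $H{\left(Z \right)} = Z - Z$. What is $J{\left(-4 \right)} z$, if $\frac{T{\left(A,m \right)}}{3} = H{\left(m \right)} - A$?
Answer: $384$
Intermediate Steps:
$H{\left(Z \right)} = 0$
$J{\left(g \right)} = 2 g^{2}$ ($J{\left(g \right)} = 2 g g = 2 g^{2}$)
$T{\left(A,m \right)} = - 3 A$ ($T{\left(A,m \right)} = 3 \left(0 - A\right) = 3 \left(- A\right) = - 3 A$)
$z = 12$ ($z = 3 - \left(-3\right) 3 = 3 - -9 = 3 + 9 = 12$)
$J{\left(-4 \right)} z = 2 \left(-4\right)^{2} \cdot 12 = 2 \cdot 16 \cdot 12 = 32 \cdot 12 = 384$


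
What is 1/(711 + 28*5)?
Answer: 1/851 ≈ 0.0011751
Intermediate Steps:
1/(711 + 28*5) = 1/(711 + 140) = 1/851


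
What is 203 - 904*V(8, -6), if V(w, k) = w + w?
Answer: -14261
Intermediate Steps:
V(w, k) = 2*w
203 - 904*V(8, -6) = 203 - 1808*8 = 203 - 904*16 = 203 - 14464 = -14261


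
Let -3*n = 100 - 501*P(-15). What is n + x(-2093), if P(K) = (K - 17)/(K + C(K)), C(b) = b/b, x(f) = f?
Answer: -36637/21 ≈ -1744.6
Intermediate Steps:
C(b) = 1
P(K) = (-17 + K)/(1 + K) (P(K) = (K - 17)/(K + 1) = (-17 + K)/(1 + K))
n = 7316/21 (n = -(100 - 501*(-17 - 15)/(1 - 15))/3 = -(100 - 501*(-32)/(-14))/3 = -(100 - (-501)*(-32)/14)/3 = -(100 - 501*16/7)/3 = -(100 - 8016/7)/3 = -1/3*(-7316/7) = 7316/21 ≈ 348.38)
n + x(-2093) = 7316/21 - 2093 = -36637/21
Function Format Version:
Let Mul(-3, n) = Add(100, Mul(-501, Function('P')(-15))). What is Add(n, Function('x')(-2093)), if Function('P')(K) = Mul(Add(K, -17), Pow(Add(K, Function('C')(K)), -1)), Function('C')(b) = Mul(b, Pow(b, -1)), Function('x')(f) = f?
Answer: Rational(-36637, 21) ≈ -1744.6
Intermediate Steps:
Function('C')(b) = 1
Function('P')(K) = Mul(Pow(Add(1, K), -1), Add(-17, K)) (Function('P')(K) = Mul(Add(K, -17), Pow(Add(K, 1), -1)) = Mul(Add(-17, K), Pow(Add(1, K), -1)) = Mul(Pow(Add(1, K), -1), Add(-17, K)))
n = Rational(7316, 21) (n = Mul(Rational(-1, 3), Add(100, Mul(-501, Mul(Pow(Add(1, -15), -1), Add(-17, -15))))) = Mul(Rational(-1, 3), Add(100, Mul(-501, Mul(Pow(-14, -1), -32)))) = Mul(Rational(-1, 3), Add(100, Mul(-501, Mul(Rational(-1, 14), -32)))) = Mul(Rational(-1, 3), Add(100, Mul(-501, Rational(16, 7)))) = Mul(Rational(-1, 3), Add(100, Rational(-8016, 7))) = Mul(Rational(-1, 3), Rational(-7316, 7)) = Rational(7316, 21) ≈ 348.38)
Add(n, Function('x')(-2093)) = Add(Rational(7316, 21), -2093) = Rational(-36637, 21)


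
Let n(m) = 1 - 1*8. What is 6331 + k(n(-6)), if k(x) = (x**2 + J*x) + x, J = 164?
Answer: 5225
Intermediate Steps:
n(m) = -7 (n(m) = 1 - 8 = -7)
k(x) = x**2 + 165*x (k(x) = (x**2 + 164*x) + x = x**2 + 165*x)
6331 + k(n(-6)) = 6331 - 7*(165 - 7) = 6331 - 7*158 = 6331 - 1106 = 5225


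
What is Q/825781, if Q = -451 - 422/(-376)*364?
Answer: -1996/38811707 ≈ -5.1428e-5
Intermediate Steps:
Q = -1996/47 (Q = -451 - 422*(-1/376)*364 = -451 + (211/188)*364 = -451 + 19201/47 = -1996/47 ≈ -42.468)
Q/825781 = -1996/47/825781 = -1996/47*1/825781 = -1996/38811707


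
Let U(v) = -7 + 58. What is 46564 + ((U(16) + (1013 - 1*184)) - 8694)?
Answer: 38750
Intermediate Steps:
U(v) = 51
46564 + ((U(16) + (1013 - 1*184)) - 8694) = 46564 + ((51 + (1013 - 1*184)) - 8694) = 46564 + ((51 + (1013 - 184)) - 8694) = 46564 + ((51 + 829) - 8694) = 46564 + (880 - 8694) = 46564 - 7814 = 38750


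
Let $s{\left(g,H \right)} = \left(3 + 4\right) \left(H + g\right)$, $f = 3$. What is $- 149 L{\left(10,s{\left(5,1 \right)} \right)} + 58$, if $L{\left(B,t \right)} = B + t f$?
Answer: $-20206$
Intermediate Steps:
$s{\left(g,H \right)} = 7 H + 7 g$ ($s{\left(g,H \right)} = 7 \left(H + g\right) = 7 H + 7 g$)
$L{\left(B,t \right)} = B + 3 t$ ($L{\left(B,t \right)} = B + t 3 = B + 3 t$)
$- 149 L{\left(10,s{\left(5,1 \right)} \right)} + 58 = - 149 \left(10 + 3 \left(7 \cdot 1 + 7 \cdot 5\right)\right) + 58 = - 149 \left(10 + 3 \left(7 + 35\right)\right) + 58 = - 149 \left(10 + 3 \cdot 42\right) + 58 = - 149 \left(10 + 126\right) + 58 = \left(-149\right) 136 + 58 = -20264 + 58 = -20206$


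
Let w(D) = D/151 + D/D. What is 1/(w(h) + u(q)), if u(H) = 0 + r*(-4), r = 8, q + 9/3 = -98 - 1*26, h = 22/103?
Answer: -15553/482121 ≈ -0.032260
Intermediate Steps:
h = 22/103 (h = 22*(1/103) = 22/103 ≈ 0.21359)
w(D) = 1 + D/151 (w(D) = D*(1/151) + 1 = D/151 + 1 = 1 + D/151)
q = -127 (q = -3 + (-98 - 1*26) = -3 + (-98 - 26) = -3 - 124 = -127)
u(H) = -32 (u(H) = 0 + 8*(-4) = 0 - 32 = -32)
1/(w(h) + u(q)) = 1/((1 + (1/151)*(22/103)) - 32) = 1/((1 + 22/15553) - 32) = 1/(15575/15553 - 32) = 1/(-482121/15553) = -15553/482121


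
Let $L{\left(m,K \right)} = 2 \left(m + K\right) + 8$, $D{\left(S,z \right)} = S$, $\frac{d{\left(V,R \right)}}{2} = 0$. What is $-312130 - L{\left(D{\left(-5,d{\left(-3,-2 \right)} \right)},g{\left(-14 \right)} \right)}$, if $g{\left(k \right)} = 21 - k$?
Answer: $-312198$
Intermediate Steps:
$d{\left(V,R \right)} = 0$ ($d{\left(V,R \right)} = 2 \cdot 0 = 0$)
$L{\left(m,K \right)} = 8 + 2 K + 2 m$ ($L{\left(m,K \right)} = 2 \left(K + m\right) + 8 = \left(2 K + 2 m\right) + 8 = 8 + 2 K + 2 m$)
$-312130 - L{\left(D{\left(-5,d{\left(-3,-2 \right)} \right)},g{\left(-14 \right)} \right)} = -312130 - \left(8 + 2 \left(21 - -14\right) + 2 \left(-5\right)\right) = -312130 - \left(8 + 2 \left(21 + 14\right) - 10\right) = -312130 - \left(8 + 2 \cdot 35 - 10\right) = -312130 - \left(8 + 70 - 10\right) = -312130 - 68 = -312198$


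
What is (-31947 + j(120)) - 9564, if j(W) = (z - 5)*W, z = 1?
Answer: -41991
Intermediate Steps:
j(W) = -4*W (j(W) = (1 - 5)*W = -4*W)
(-31947 + j(120)) - 9564 = (-31947 - 4*120) - 9564 = (-31947 - 480) - 9564 = -32427 - 9564 = -41991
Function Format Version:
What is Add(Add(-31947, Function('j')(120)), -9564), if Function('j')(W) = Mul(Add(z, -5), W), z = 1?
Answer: -41991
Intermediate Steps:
Function('j')(W) = Mul(-4, W) (Function('j')(W) = Mul(Add(1, -5), W) = Mul(-4, W))
Add(Add(-31947, Function('j')(120)), -9564) = Add(Add(-31947, Mul(-4, 120)), -9564) = Add(Add(-31947, -480), -9564) = Add(-32427, -9564) = -41991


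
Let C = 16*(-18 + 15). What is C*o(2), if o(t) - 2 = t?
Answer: -192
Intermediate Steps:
o(t) = 2 + t
C = -48 (C = 16*(-3) = -48)
C*o(2) = -48*(2 + 2) = -48*4 = -192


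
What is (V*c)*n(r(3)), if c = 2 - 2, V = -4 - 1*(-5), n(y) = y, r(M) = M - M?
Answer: 0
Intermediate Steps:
r(M) = 0
V = 1 (V = -4 + 5 = 1)
c = 0
(V*c)*n(r(3)) = (1*0)*0 = 0*0 = 0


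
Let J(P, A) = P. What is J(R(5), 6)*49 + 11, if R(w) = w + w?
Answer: 501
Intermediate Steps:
R(w) = 2*w
J(R(5), 6)*49 + 11 = (2*5)*49 + 11 = 10*49 + 11 = 490 + 11 = 501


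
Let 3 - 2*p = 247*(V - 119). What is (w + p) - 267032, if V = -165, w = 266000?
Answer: 68087/2 ≈ 34044.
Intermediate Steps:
p = 70151/2 (p = 3/2 - 247*(-165 - 119)/2 = 3/2 - 247*(-284)/2 = 3/2 - 1/2*(-70148) = 3/2 + 35074 = 70151/2 ≈ 35076.)
(w + p) - 267032 = (266000 + 70151/2) - 267032 = 602151/2 - 267032 = 68087/2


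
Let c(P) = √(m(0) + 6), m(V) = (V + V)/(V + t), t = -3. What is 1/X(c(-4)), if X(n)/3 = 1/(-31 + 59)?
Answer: 28/3 ≈ 9.3333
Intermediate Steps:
m(V) = 2*V/(-3 + V) (m(V) = (V + V)/(V - 3) = (2*V)/(-3 + V) = 2*V/(-3 + V))
c(P) = √6 (c(P) = √(2*0/(-3 + 0) + 6) = √(2*0/(-3) + 6) = √(2*0*(-⅓) + 6) = √(0 + 6) = √6)
X(n) = 3/28 (X(n) = 3/(-31 + 59) = 3/28)
1/X(c(-4)) = 1/(3/28) = 28/3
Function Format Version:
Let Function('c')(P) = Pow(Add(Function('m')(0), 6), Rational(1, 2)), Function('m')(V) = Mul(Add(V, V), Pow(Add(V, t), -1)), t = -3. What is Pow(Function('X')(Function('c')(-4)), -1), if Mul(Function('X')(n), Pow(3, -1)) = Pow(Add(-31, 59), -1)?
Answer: Rational(28, 3) ≈ 9.3333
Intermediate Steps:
Function('m')(V) = Mul(2, V, Pow(Add(-3, V), -1)) (Function('m')(V) = Mul(Add(V, V), Pow(Add(V, -3), -1)) = Mul(Mul(2, V), Pow(Add(-3, V), -1)) = Mul(2, V, Pow(Add(-3, V), -1)))
Function('c')(P) = Pow(6, Rational(1, 2)) (Function('c')(P) = Pow(Add(Mul(2, 0, Pow(Add(-3, 0), -1)), 6), Rational(1, 2)) = Pow(Add(Mul(2, 0, Pow(-3, -1)), 6), Rational(1, 2)) = Pow(Add(Mul(2, 0, Rational(-1, 3)), 6), Rational(1, 2)) = Pow(Add(0, 6), Rational(1, 2)) = Pow(6, Rational(1, 2)))
Function('X')(n) = Rational(3, 28) (Function('X')(n) = Mul(3, Pow(Add(-31, 59), -1)) = Mul(3, Pow(28, -1)) = Mul(3, Rational(1, 28)) = Rational(3, 28))
Pow(Function('X')(Function('c')(-4)), -1) = Pow(Rational(3, 28), -1) = Rational(28, 3)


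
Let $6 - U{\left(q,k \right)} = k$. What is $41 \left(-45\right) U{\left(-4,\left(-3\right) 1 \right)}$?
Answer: $-16605$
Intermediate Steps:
$U{\left(q,k \right)} = 6 - k$
$41 \left(-45\right) U{\left(-4,\left(-3\right) 1 \right)} = 41 \left(-45\right) \left(6 - \left(-3\right) 1\right) = - 1845 \left(6 - -3\right) = - 1845 \left(6 + 3\right) = \left(-1845\right) 9 = -16605$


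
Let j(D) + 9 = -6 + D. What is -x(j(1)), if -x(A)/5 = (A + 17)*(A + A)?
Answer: -420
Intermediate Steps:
j(D) = -15 + D (j(D) = -9 + (-6 + D) = -15 + D)
x(A) = -10*A*(17 + A) (x(A) = -5*(A + 17)*(A + A) = -5*(17 + A)*2*A = -10*A*(17 + A))
-x(j(1)) = -(-10)*(-15 + 1)*(17 + (-15 + 1)) = -(-10)*(-14)*(17 - 14) = -(-10)*(-14)*3 = -1*420 = -420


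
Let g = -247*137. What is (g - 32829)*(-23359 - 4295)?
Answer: 1843636872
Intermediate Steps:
g = -33839
(g - 32829)*(-23359 - 4295) = (-33839 - 32829)*(-23359 - 4295) = -66668*(-27654) = 1843636872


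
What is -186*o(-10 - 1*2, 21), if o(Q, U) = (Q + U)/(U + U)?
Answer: -279/7 ≈ -39.857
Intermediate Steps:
o(Q, U) = (Q + U)/(2*U) (o(Q, U) = (Q + U)/((2*U)) = (Q + U)*(1/(2*U)) = (Q + U)/(2*U))
-186*o(-10 - 1*2, 21) = -93*((-10 - 1*2) + 21)/21 = -93*((-10 - 2) + 21)/21 = -93*(-12 + 21)/21 = -93*9/21 = -186*3/14 = -279/7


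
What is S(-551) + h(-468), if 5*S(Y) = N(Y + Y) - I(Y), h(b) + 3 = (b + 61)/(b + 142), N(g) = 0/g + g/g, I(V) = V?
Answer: 177097/1630 ≈ 108.65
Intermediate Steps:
N(g) = 1 (N(g) = 0 + 1 = 1)
h(b) = -3 + (61 + b)/(142 + b) (h(b) = -3 + (b + 61)/(b + 142) = -3 + (61 + b)/(142 + b))
S(Y) = 1/5 - Y/5 (S(Y) = (1 - Y)/5 = 1/5 - Y/5)
S(-551) + h(-468) = (1/5 - 1/5*(-551)) + (-365 - 2*(-468))/(142 - 468) = (1/5 + 551/5) + (-365 + 936)/(-326) = 552/5 - 1/326*571 = 552/5 - 571/326 = 177097/1630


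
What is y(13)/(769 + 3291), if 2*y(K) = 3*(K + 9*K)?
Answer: 39/812 ≈ 0.048030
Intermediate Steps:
y(K) = 15*K (y(K) = (3*(K + 9*K))/2 = (3*(10*K))/2 = (30*K)/2 = 15*K)
y(13)/(769 + 3291) = (15*13)/(769 + 3291) = 195/4060 = 195*(1/4060) = 39/812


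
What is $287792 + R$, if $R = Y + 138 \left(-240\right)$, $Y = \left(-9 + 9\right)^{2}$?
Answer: $254672$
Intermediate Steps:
$Y = 0$ ($Y = 0^{2} = 0$)
$R = -33120$ ($R = 0 + 138 \left(-240\right) = 0 - 33120 = -33120$)
$287792 + R = 287792 - 33120 = 254672$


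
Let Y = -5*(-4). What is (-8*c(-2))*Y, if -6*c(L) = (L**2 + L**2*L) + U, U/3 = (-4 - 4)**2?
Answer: 15040/3 ≈ 5013.3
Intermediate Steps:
Y = 20
U = 192 (U = 3*(-4 - 4)**2 = 3*(-8)**2 = 3*64 = 192)
c(L) = -32 - L**2/6 - L**3/6 (c(L) = -((L**2 + L**2*L) + 192)/6 = -((L**2 + L**3) + 192)/6 = -(192 + L**2 + L**3)/6 = -32 - L**2/6 - L**3/6)
(-8*c(-2))*Y = -8*(-32 - 1/6*(-2)**2 - 1/6*(-2)**3)*20 = -8*(-32 - 1/6*4 - 1/6*(-8))*20 = -8*(-32 - 2/3 + 4/3)*20 = -8*(-94/3)*20 = (752/3)*20 = 15040/3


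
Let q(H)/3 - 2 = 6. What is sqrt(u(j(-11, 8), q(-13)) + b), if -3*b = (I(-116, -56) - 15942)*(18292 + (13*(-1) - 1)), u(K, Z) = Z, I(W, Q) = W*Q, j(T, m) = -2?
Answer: 2*sqrt(129490545)/3 ≈ 7586.3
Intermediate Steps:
I(W, Q) = Q*W
q(H) = 24 (q(H) = 6 + 3*6 = 6 + 18 = 24)
b = 172653988/3 (b = -(-56*(-116) - 15942)*(18292 + (13*(-1) - 1))/3 = -(6496 - 15942)*(18292 + (-13 - 1))/3 = -(-9446)*(18292 - 14)/3 = -(-9446)*18278/3 = -1/3*(-172653988) = 172653988/3 ≈ 5.7551e+7)
sqrt(u(j(-11, 8), q(-13)) + b) = sqrt(24 + 172653988/3) = sqrt(172654060/3) = 2*sqrt(129490545)/3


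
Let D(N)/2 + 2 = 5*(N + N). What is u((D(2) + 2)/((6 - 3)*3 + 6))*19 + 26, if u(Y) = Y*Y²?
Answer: 1130318/3375 ≈ 334.91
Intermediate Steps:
D(N) = -4 + 20*N (D(N) = -4 + 2*(5*(N + N)) = -4 + 2*(5*(2*N)) = -4 + 2*(10*N) = -4 + 20*N)
u(Y) = Y³
u((D(2) + 2)/((6 - 3)*3 + 6))*19 + 26 = (((-4 + 20*2) + 2)/((6 - 3)*3 + 6))³*19 + 26 = (((-4 + 40) + 2)/(3*3 + 6))³*19 + 26 = ((36 + 2)/(9 + 6))³*19 + 26 = (38/15)³*19 + 26 = (54872/3375)*19 + 26 = 1042568/3375 + 26 = 1130318/3375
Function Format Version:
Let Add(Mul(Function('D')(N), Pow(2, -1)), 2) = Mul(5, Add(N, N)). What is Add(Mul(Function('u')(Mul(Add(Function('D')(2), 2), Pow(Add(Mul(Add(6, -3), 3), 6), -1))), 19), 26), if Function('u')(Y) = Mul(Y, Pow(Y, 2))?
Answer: Rational(1130318, 3375) ≈ 334.91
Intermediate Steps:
Function('D')(N) = Add(-4, Mul(20, N)) (Function('D')(N) = Add(-4, Mul(2, Mul(5, Add(N, N)))) = Add(-4, Mul(2, Mul(5, Mul(2, N)))) = Add(-4, Mul(2, Mul(10, N))) = Add(-4, Mul(20, N)))
Function('u')(Y) = Pow(Y, 3)
Add(Mul(Function('u')(Mul(Add(Function('D')(2), 2), Pow(Add(Mul(Add(6, -3), 3), 6), -1))), 19), 26) = Add(Mul(Pow(Mul(Add(Add(-4, Mul(20, 2)), 2), Pow(Add(Mul(Add(6, -3), 3), 6), -1)), 3), 19), 26) = Add(Mul(Pow(Mul(Add(Add(-4, 40), 2), Pow(Add(Mul(3, 3), 6), -1)), 3), 19), 26) = Add(Mul(Pow(Mul(Add(36, 2), Pow(Add(9, 6), -1)), 3), 19), 26) = Add(Mul(Pow(Mul(38, Pow(15, -1)), 3), 19), 26) = Add(Mul(Pow(Mul(38, Rational(1, 15)), 3), 19), 26) = Add(Mul(Pow(Rational(38, 15), 3), 19), 26) = Add(Mul(Rational(54872, 3375), 19), 26) = Add(Rational(1042568, 3375), 26) = Rational(1130318, 3375)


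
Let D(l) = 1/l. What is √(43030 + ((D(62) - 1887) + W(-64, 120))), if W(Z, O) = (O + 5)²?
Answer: √218216254/62 ≈ 238.26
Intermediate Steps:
W(Z, O) = (5 + O)²
√(43030 + ((D(62) - 1887) + W(-64, 120))) = √(43030 + ((1/62 - 1887) + (5 + 120)²)) = √(43030 + ((1/62 - 1887) + 125²)) = √(43030 + (-116993/62 + 15625)) = √(43030 + 851757/62) = √(3519617/62) = √218216254/62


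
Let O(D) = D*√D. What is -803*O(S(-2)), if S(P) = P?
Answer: 1606*I*√2 ≈ 2271.2*I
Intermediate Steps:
O(D) = D^(3/2)
-803*O(S(-2)) = -(-1606)*I*√2 = 1606*I*√2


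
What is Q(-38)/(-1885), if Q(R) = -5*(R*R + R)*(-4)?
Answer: -5624/377 ≈ -14.918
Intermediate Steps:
Q(R) = 20*R + 20*R**2 (Q(R) = -5*(R**2 + R)*(-4) = -5*(R + R**2)*(-4) = (-5*R - 5*R**2)*(-4) = 20*R + 20*R**2)
Q(-38)/(-1885) = (20*(-38)*(1 - 38))/(-1885) = (20*(-38)*(-37))*(-1/1885) = 28120*(-1/1885) = -5624/377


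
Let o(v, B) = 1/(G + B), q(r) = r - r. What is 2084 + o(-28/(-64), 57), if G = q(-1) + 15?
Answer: 150049/72 ≈ 2084.0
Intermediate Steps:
q(r) = 0
G = 15 (G = 0 + 15 = 15)
o(v, B) = 1/(15 + B)
2084 + o(-28/(-64), 57) = 2084 + 1/(15 + 57) = 2084 + 1/72 = 150049/72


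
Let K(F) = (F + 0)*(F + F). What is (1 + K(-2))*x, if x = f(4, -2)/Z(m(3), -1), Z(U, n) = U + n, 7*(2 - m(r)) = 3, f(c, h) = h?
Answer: -63/2 ≈ -31.500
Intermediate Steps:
m(r) = 11/7 (m(r) = 2 - ⅐*3 = 2 - 3/7 = 11/7)
x = -7/2 (x = -2/(11/7 - 1) = -2/4/7 = -2*7/4 = -7/2 ≈ -3.5000)
K(F) = 2*F² (K(F) = F*(2*F) = 2*F²)
(1 + K(-2))*x = (1 + 2*(-2)²)*(-7/2) = (1 + 2*4)*(-7/2) = (1 + 8)*(-7/2) = 9*(-7/2) = -63/2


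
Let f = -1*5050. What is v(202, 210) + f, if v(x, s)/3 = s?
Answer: -4420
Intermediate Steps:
v(x, s) = 3*s
f = -5050
v(202, 210) + f = 3*210 - 5050 = 630 - 5050 = -4420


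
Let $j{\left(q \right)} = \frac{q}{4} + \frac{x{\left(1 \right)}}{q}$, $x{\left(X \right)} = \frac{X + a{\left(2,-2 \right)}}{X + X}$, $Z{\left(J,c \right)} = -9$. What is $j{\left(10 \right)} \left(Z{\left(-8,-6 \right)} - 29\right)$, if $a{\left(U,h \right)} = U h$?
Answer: $- \frac{893}{10} \approx -89.3$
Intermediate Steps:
$x{\left(X \right)} = \frac{-4 + X}{2 X}$ ($x{\left(X \right)} = \frac{X + 2 \left(-2\right)}{X + X} = \frac{X - 4}{2 X} = \left(-4 + X\right) \frac{1}{2 X} = \frac{-4 + X}{2 X}$)
$j{\left(q \right)} = - \frac{3}{2 q} + \frac{q}{4}$ ($j{\left(q \right)} = \frac{q}{4} + \frac{\frac{1}{2} \cdot 1^{-1} \left(-4 + 1\right)}{q} = q \frac{1}{4} + \frac{\frac{1}{2} \cdot 1 \left(-3\right)}{q} = \frac{q}{4} - \frac{3}{2 q} = - \frac{3}{2 q} + \frac{q}{4}$)
$j{\left(10 \right)} \left(Z{\left(-8,-6 \right)} - 29\right) = \frac{-6 + 10^{2}}{4 \cdot 10} \left(-9 - 29\right) = \frac{1}{4} \cdot \frac{1}{10} \left(-6 + 100\right) \left(-38\right) = \frac{1}{4} \cdot \frac{1}{10} \cdot 94 \left(-38\right) = \frac{47}{20} \left(-38\right) = - \frac{893}{10}$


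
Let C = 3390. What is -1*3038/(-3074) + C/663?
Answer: 2072509/339677 ≈ 6.1014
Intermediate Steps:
-1*3038/(-3074) + C/663 = -1*3038/(-3074) + 3390/663 = -3038*(-1/3074) + 3390*(1/663) = 1519/1537 + 1130/221 = 2072509/339677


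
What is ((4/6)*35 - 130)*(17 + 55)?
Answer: -7680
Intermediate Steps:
((4/6)*35 - 130)*(17 + 55) = ((4*(⅙))*35 - 130)*72 = ((⅔)*35 - 130)*72 = (70/3 - 130)*72 = -320/3*72 = -7680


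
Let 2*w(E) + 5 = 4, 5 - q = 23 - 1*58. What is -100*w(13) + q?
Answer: 90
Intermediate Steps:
q = 40 (q = 5 - (23 - 1*58) = 5 - (23 - 58) = 5 - 1*(-35) = 5 + 35 = 40)
w(E) = -½ (w(E) = -5/2 + (½)*4 = -5/2 + 2 = -½)
-100*w(13) + q = -100*(-½) + 40 = 50 + 40 = 90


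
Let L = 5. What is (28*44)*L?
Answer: 6160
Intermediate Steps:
(28*44)*L = (28*44)*5 = 1232*5 = 6160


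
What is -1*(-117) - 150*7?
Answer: -933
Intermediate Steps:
-1*(-117) - 150*7 = 117 - 1050 = -933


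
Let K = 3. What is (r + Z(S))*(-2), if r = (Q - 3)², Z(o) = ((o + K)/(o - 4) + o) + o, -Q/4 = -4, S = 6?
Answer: -371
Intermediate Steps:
Q = 16 (Q = -4*(-4) = 16)
Z(o) = 2*o + (3 + o)/(-4 + o) (Z(o) = ((o + 3)/(o - 4) + o) + o = ((3 + o)/(-4 + o) + o) + o = (o + (3 + o)/(-4 + o)) + o = 2*o + (3 + o)/(-4 + o))
r = 169 (r = (16 - 3)² = 13² = 169)
(r + Z(S))*(-2) = (169 + (3 - 7*6 + 2*6²)/(-4 + 6))*(-2) = (169 + (3 - 42 + 2*36)/2)*(-2) = (169 + (3 - 42 + 72)/2)*(-2) = (169 + (½)*33)*(-2) = (169 + 33/2)*(-2) = (371/2)*(-2) = -371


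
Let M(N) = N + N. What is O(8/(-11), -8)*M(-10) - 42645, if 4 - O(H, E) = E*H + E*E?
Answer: -454615/11 ≈ -41329.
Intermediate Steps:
M(N) = 2*N
O(H, E) = 4 - E**2 - E*H (O(H, E) = 4 - (E*H + E*E) = 4 - (E*H + E**2) = 4 - (E**2 + E*H) = 4 + (-E**2 - E*H) = 4 - E**2 - E*H)
O(8/(-11), -8)*M(-10) - 42645 = (4 - 1*(-8)**2 - 1*(-8)*8/(-11))*(2*(-10)) - 42645 = (4 - 1*64 - 1*(-8)*8*(-1/11))*(-20) - 42645 = (4 - 64 - 1*(-8)*(-8/11))*(-20) - 42645 = (4 - 64 - 64/11)*(-20) - 42645 = -724/11*(-20) - 42645 = 14480/11 - 42645 = -454615/11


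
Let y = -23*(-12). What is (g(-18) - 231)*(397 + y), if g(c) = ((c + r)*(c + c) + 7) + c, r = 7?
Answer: 103642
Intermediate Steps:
y = 276
g(c) = 7 + c + 2*c*(7 + c) (g(c) = ((c + 7)*(c + c) + 7) + c = ((7 + c)*(2*c) + 7) + c = (2*c*(7 + c) + 7) + c = (7 + 2*c*(7 + c)) + c = 7 + c + 2*c*(7 + c))
(g(-18) - 231)*(397 + y) = ((7 + 2*(-18)**2 + 15*(-18)) - 231)*(397 + 276) = ((7 + 2*324 - 270) - 231)*673 = ((7 + 648 - 270) - 231)*673 = (385 - 231)*673 = 154*673 = 103642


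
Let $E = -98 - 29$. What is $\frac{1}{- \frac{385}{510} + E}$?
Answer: $- \frac{102}{13031} \approx -0.0078275$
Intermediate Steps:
$E = -127$
$\frac{1}{- \frac{385}{510} + E} = \frac{1}{- \frac{385}{510} - 127} = \frac{1}{\left(-385\right) \frac{1}{510} - 127} = \frac{1}{- \frac{77}{102} - 127} = \frac{1}{- \frac{13031}{102}} = - \frac{102}{13031}$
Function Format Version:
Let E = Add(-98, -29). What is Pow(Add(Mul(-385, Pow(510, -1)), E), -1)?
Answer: Rational(-102, 13031) ≈ -0.0078275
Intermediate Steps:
E = -127
Pow(Add(Mul(-385, Pow(510, -1)), E), -1) = Pow(Add(Mul(-385, Pow(510, -1)), -127), -1) = Pow(Add(Mul(-385, Rational(1, 510)), -127), -1) = Pow(Add(Rational(-77, 102), -127), -1) = Pow(Rational(-13031, 102), -1) = Rational(-102, 13031)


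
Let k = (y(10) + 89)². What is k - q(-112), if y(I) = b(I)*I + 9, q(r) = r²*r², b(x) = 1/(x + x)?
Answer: -629368935/4 ≈ -1.5734e+8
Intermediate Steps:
b(x) = 1/(2*x)
q(r) = r⁴
y(I) = 19/2 (y(I) = (1/(2*I))*I + 9 = ½ + 9 = 19/2)
k = 38809/4 (k = (19/2 + 89)² = (197/2)² = 38809/4 ≈ 9702.3)
k - q(-112) = 38809/4 - 1*(-112)⁴ = 38809/4 - 1*157351936 = 38809/4 - 157351936 = -629368935/4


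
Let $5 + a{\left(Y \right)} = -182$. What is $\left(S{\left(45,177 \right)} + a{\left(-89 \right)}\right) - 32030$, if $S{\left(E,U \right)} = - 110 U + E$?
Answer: $-51642$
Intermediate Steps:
$S{\left(E,U \right)} = E - 110 U$
$a{\left(Y \right)} = -187$ ($a{\left(Y \right)} = -5 - 182 = -187$)
$\left(S{\left(45,177 \right)} + a{\left(-89 \right)}\right) - 32030 = \left(\left(45 - 19470\right) - 187\right) - 32030 = \left(-19425 - 187\right) - 32030 = -19612 - 32030 = -51642$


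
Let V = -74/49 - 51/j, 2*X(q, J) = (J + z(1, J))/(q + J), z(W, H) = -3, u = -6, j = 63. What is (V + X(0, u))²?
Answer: 851929/345744 ≈ 2.4640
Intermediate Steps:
X(q, J) = (-3 + J)/(2*(J + q)) (X(q, J) = ((J - 3)/(q + J))/2 = ((-3 + J)/(J + q))/2 = (-3 + J)/(2*(J + q)))
V = -341/147 (V = -74/49 - 51/63 = -74*1/49 - 51*1/63 = -74/49 - 17/21 = -341/147 ≈ -2.3197)
(V + X(0, u))² = (-341/147 + (-3 - 6)/(2*(-6 + 0)))² = (-341/147 + (½)*(-9)/(-6))² = (-341/147 + (½)*(-⅙)*(-9))² = (-341/147 + ¾)² = (-923/588)² = 851929/345744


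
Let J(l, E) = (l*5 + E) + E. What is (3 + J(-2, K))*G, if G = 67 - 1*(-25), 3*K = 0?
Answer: -644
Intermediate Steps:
K = 0 (K = (1/3)*0 = 0)
G = 92 (G = 67 + 25 = 92)
J(l, E) = 2*E + 5*l (J(l, E) = (5*l + E) + E = (E + 5*l) + E = 2*E + 5*l)
(3 + J(-2, K))*G = (3 + (2*0 + 5*(-2)))*92 = (3 + (0 - 10))*92 = (3 - 10)*92 = -7*92 = -644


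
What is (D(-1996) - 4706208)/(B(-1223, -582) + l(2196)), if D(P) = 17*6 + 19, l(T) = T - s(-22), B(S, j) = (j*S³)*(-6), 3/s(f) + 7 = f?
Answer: 136476523/185247179323269 ≈ 7.3673e-7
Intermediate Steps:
s(f) = 3/(-7 + f)
B(S, j) = -6*j*S³
l(T) = 3/29 + T (l(T) = T - 3/(-7 - 22) = T - 3/(-29) = T - 3*(-1)/29 = T - 1*(-3/29) = T + 3/29 = 3/29 + T)
D(P) = 121 (D(P) = 102 + 19 = 121)
(D(-1996) - 4706208)/(B(-1223, -582) + l(2196)) = (121 - 4706208)/(-6*(-582)*(-1223)³ + (3/29 + 2196)) = -4706087/(-6*(-582)*(-1829276567) + 63687/29) = -4706087/(-6387833771964 + 63687/29) = -4706087/(-185247179323269/29) = -4706087*(-29/185247179323269) = 136476523/185247179323269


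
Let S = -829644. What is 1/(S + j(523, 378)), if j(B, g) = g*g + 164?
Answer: -1/686596 ≈ -1.4565e-6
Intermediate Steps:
j(B, g) = 164 + g**2 (j(B, g) = g**2 + 164 = 164 + g**2)
1/(S + j(523, 378)) = 1/(-829644 + (164 + 378**2)) = 1/(-829644 + (164 + 142884)) = 1/(-829644 + 143048) = 1/(-686596) = -1/686596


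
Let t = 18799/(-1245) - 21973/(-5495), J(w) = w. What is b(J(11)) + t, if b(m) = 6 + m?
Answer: 1153073/195465 ≈ 5.8991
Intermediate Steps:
t = -2169832/195465 (t = 18799*(-1/1245) - 21973*(-1/5495) = -18799/1245 + 3139/785 = -2169832/195465 ≈ -11.101)
b(J(11)) + t = (6 + 11) - 2169832/195465 = 17 - 2169832/195465 = 1153073/195465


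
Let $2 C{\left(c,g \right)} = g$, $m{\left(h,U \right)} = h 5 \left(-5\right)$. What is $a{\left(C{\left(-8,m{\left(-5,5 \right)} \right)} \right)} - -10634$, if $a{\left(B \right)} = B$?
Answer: $\frac{21393}{2} \approx 10697.0$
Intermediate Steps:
$m{\left(h,U \right)} = - 25 h$ ($m{\left(h,U \right)} = 5 h \left(-5\right) = - 25 h$)
$C{\left(c,g \right)} = \frac{g}{2}$
$a{\left(C{\left(-8,m{\left(-5,5 \right)} \right)} \right)} - -10634 = \frac{\left(-25\right) \left(-5\right)}{2} - -10634 = \frac{1}{2} \cdot 125 + 10634 = \frac{125}{2} + 10634 = \frac{21393}{2}$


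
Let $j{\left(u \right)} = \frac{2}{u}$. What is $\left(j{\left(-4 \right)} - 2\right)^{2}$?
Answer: $\frac{25}{4} \approx 6.25$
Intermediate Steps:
$\left(j{\left(-4 \right)} - 2\right)^{2} = \left(\frac{2}{-4} - 2\right)^{2} = \left(2 \left(- \frac{1}{4}\right) - 2\right)^{2} = \left(- \frac{1}{2} - 2\right)^{2} = \left(- \frac{5}{2}\right)^{2} = \frac{25}{4}$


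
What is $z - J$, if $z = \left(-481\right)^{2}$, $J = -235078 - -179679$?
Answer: $286760$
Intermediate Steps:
$J = -55399$ ($J = -235078 + 179679 = -55399$)
$z = 231361$
$z - J = 231361 - -55399 = 231361 + 55399 = 286760$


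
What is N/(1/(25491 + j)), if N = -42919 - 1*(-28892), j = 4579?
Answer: -421791890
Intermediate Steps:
N = -14027 (N = -42919 + 28892 = -14027)
N/(1/(25491 + j)) = -14027/(1/(25491 + 4579)) = -14027/(1/30070) = -14027/1/30070 = -14027*30070 = -421791890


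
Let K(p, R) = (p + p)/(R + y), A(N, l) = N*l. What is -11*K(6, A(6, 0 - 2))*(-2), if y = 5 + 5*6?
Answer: 264/23 ≈ 11.478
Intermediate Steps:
y = 35 (y = 5 + 30 = 35)
K(p, R) = 2*p/(35 + R) (K(p, R) = (p + p)/(R + 35) = (2*p)/(35 + R) = 2*p/(35 + R))
-11*K(6, A(6, 0 - 2))*(-2) = -11*2*6/(35 + 6*(0 - 2))*(-2) = -11*2*6/(35 + 6*(-2))*(-2) = -11*2*6/(35 - 12)*(-2) = -11*2*6/23*(-2) = -11*2*6*(1/23)*(-2) = -132*(-2)/23 = -11*(-24/23) = 264/23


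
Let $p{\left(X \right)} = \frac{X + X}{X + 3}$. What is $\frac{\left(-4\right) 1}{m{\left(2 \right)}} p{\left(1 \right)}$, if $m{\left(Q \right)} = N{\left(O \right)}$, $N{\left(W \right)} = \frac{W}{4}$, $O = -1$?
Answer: $8$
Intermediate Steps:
$N{\left(W \right)} = \frac{W}{4}$ ($N{\left(W \right)} = W \frac{1}{4} = \frac{W}{4}$)
$m{\left(Q \right)} = - \frac{1}{4}$ ($m{\left(Q \right)} = \frac{1}{4} \left(-1\right) = - \frac{1}{4}$)
$p{\left(X \right)} = \frac{2 X}{3 + X}$
$\frac{\left(-4\right) 1}{m{\left(2 \right)}} p{\left(1 \right)} = \frac{\left(-4\right) 1}{- \frac{1}{4}} \cdot 2 \cdot 1 \frac{1}{3 + 1} = \left(-4\right) \left(-4\right) 2 \cdot 1 \cdot \frac{1}{4} = 16 \cdot 2 \cdot 1 \cdot \frac{1}{4} = 16 \cdot \frac{1}{2} = 8$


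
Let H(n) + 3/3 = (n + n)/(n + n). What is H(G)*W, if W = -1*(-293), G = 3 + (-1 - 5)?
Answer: 0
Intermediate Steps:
G = -3 (G = 3 - 6 = -3)
H(n) = 0 (H(n) = -1 + (n + n)/(n + n) = -1 + (2*n)/((2*n)) = -1 + (2*n)*(1/(2*n)) = -1 + 1 = 0)
W = 293
H(G)*W = 0*293 = 0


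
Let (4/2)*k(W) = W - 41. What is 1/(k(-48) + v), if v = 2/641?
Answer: -1282/57045 ≈ -0.022473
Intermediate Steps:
k(W) = -41/2 + W/2 (k(W) = (W - 41)/2 = (-41 + W)/2 = -41/2 + W/2)
v = 2/641 (v = (1/641)*2 = 2/641 ≈ 0.0031201)
1/(k(-48) + v) = 1/((-41/2 + (½)*(-48)) + 2/641) = 1/((-41/2 - 24) + 2/641) = 1/(-89/2 + 2/641) = 1/(-57045/1282) = -1282/57045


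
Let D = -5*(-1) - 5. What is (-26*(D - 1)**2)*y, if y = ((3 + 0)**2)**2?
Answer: -2106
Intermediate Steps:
D = 0 (D = 5 - 5 = 0)
y = 81 (y = (3**2)**2 = 9**2 = 81)
(-26*(D - 1)**2)*y = -26*(0 - 1)**2*81 = -26*(-1)**2*81 = -26*1*81 = -26*81 = -2106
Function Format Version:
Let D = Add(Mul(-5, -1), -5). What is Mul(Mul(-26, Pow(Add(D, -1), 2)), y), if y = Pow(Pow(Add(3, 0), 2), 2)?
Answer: -2106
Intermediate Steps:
D = 0 (D = Add(5, -5) = 0)
y = 81 (y = Pow(Pow(3, 2), 2) = Pow(9, 2) = 81)
Mul(Mul(-26, Pow(Add(D, -1), 2)), y) = Mul(Mul(-26, Pow(Add(0, -1), 2)), 81) = Mul(Mul(-26, Pow(-1, 2)), 81) = Mul(Mul(-26, 1), 81) = Mul(-26, 81) = -2106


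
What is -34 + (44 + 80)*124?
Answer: 15342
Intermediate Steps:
-34 + (44 + 80)*124 = -34 + 124*124 = -34 + 15376 = 15342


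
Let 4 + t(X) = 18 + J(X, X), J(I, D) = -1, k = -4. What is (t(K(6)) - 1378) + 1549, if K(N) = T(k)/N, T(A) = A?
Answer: 184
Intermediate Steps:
K(N) = -4/N
t(X) = 13 (t(X) = -4 + (18 - 1) = -4 + 17 = 13)
(t(K(6)) - 1378) + 1549 = (13 - 1378) + 1549 = -1365 + 1549 = 184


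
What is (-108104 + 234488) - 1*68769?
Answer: 57615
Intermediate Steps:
(-108104 + 234488) - 1*68769 = 126384 - 68769 = 57615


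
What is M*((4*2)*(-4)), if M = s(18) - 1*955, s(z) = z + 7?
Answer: 29760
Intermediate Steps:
s(z) = 7 + z
M = -930 (M = (7 + 18) - 1*955 = 25 - 955 = -930)
M*((4*2)*(-4)) = -930*4*2*(-4) = -7440*(-4) = -930*(-32) = 29760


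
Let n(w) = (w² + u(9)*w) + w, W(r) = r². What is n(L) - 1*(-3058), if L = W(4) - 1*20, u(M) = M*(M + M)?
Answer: 2422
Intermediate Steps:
u(M) = 2*M² (u(M) = M*(2*M) = 2*M²)
L = -4 (L = 4² - 1*20 = 16 - 20 = -4)
n(w) = w² + 163*w (n(w) = (w² + (2*9²)*w) + w = (w² + (2*81)*w) + w = (w² + 162*w) + w = w² + 163*w)
n(L) - 1*(-3058) = -4*(163 - 4) - 1*(-3058) = -4*159 + 3058 = -636 + 3058 = 2422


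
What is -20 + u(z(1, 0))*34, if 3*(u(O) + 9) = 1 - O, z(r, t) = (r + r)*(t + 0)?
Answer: -944/3 ≈ -314.67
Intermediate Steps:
z(r, t) = 2*r*t (z(r, t) = (2*r)*t = 2*r*t)
u(O) = -26/3 - O/3 (u(O) = -9 + (1 - O)/3 = -9 + (⅓ - O/3) = -26/3 - O/3)
-20 + u(z(1, 0))*34 = -20 + (-26/3 - 2*0/3)*34 = -20 + (-26/3 - ⅓*0)*34 = -20 + (-26/3 + 0)*34 = -20 - 26/3*34 = -20 - 884/3 = -944/3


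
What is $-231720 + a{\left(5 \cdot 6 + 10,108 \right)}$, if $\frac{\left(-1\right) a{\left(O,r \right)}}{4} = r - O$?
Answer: $-231992$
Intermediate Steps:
$a{\left(O,r \right)} = - 4 r + 4 O$ ($a{\left(O,r \right)} = - 4 \left(r - O\right) = - 4 r + 4 O$)
$-231720 + a{\left(5 \cdot 6 + 10,108 \right)} = -231720 + \left(\left(-4\right) 108 + 4 \left(5 \cdot 6 + 10\right)\right) = -231720 - \left(432 - 4 \left(30 + 10\right)\right) = -231720 + \left(-432 + 4 \cdot 40\right) = -231720 + \left(-432 + 160\right) = -231720 - 272 = -231992$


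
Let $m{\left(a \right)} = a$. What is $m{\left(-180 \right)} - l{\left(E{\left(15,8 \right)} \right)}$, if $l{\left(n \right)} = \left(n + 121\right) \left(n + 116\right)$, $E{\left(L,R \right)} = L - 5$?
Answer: $-16686$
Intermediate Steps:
$E{\left(L,R \right)} = -5 + L$
$l{\left(n \right)} = \left(116 + n\right) \left(121 + n\right)$ ($l{\left(n \right)} = \left(121 + n\right) \left(116 + n\right) = \left(116 + n\right) \left(121 + n\right)$)
$m{\left(-180 \right)} - l{\left(E{\left(15,8 \right)} \right)} = -180 - \left(14036 + \left(-5 + 15\right)^{2} + 237 \left(-5 + 15\right)\right) = -180 - \left(14036 + 10^{2} + 237 \cdot 10\right) = -180 - \left(14036 + 100 + 2370\right) = -180 - 16506 = -16686$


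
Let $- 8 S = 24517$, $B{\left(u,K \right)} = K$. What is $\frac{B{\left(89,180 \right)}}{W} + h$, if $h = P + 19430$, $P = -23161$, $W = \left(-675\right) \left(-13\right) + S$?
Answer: $- \frac{170441833}{45683} \approx -3731.0$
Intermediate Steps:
$S = - \frac{24517}{8}$ ($S = \left(- \frac{1}{8}\right) 24517 = - \frac{24517}{8} \approx -3064.6$)
$W = \frac{45683}{8}$ ($W = \left(-675\right) \left(-13\right) - \frac{24517}{8} = 8775 - \frac{24517}{8} = \frac{45683}{8} \approx 5710.4$)
$h = -3731$ ($h = -23161 + 19430 = -3731$)
$\frac{B{\left(89,180 \right)}}{W} + h = \frac{180}{\frac{45683}{8}} - 3731 = 180 \cdot \frac{8}{45683} - 3731 = \frac{1440}{45683} - 3731 = - \frac{170441833}{45683}$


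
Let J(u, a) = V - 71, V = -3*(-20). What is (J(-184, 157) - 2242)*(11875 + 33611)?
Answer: -102479958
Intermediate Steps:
V = 60
J(u, a) = -11 (J(u, a) = 60 - 71 = -11)
(J(-184, 157) - 2242)*(11875 + 33611) = (-11 - 2242)*(11875 + 33611) = -2253*45486 = -102479958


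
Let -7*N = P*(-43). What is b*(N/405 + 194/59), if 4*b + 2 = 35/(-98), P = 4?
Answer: -3080759/1561140 ≈ -1.9734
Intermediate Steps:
N = 172/7 (N = -4*(-43)/7 = -⅐*(-172) = 172/7 ≈ 24.571)
b = -33/56 (b = -½ + (35/(-98))/4 = -½ + (35*(-1/98))/4 = -½ + (¼)*(-5/14) = -½ - 5/56 = -33/56 ≈ -0.58929)
b*(N/405 + 194/59) = -33*((172/7)/405 + 194/59)/56 = -33*((172/7)*(1/405) + 194*(1/59))/56 = -33*(172/2835 + 194/59)/56 = -33/56*560138/167265 = -3080759/1561140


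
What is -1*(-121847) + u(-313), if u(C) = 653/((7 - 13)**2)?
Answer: 4387145/36 ≈ 1.2187e+5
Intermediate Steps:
u(C) = 653/36 (u(C) = 653/((-6)**2) = 653/36)
-1*(-121847) + u(-313) = -1*(-121847) + 653/36 = 121847 + 653/36 = 4387145/36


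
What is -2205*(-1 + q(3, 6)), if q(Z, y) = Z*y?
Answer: -37485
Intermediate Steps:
-2205*(-1 + q(3, 6)) = -2205*(-1 + 3*6) = -2205*(-1 + 18) = -2205*17 = -37485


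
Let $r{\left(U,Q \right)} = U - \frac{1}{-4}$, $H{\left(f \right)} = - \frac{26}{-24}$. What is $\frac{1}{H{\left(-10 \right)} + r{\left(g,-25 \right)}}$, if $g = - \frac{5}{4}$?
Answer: $12$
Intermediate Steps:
$H{\left(f \right)} = \frac{13}{12}$ ($H{\left(f \right)} = \left(-26\right) \left(- \frac{1}{24}\right) = \frac{13}{12}$)
$g = - \frac{5}{4}$ ($g = \left(-5\right) \frac{1}{4} = - \frac{5}{4} \approx -1.25$)
$r{\left(U,Q \right)} = \frac{1}{4} + U$ ($r{\left(U,Q \right)} = U - - \frac{1}{4} = U + \frac{1}{4} = \frac{1}{4} + U$)
$\frac{1}{H{\left(-10 \right)} + r{\left(g,-25 \right)}} = \frac{1}{\frac{13}{12} + \left(\frac{1}{4} - \frac{5}{4}\right)} = \frac{1}{\frac{13}{12} - 1} = \frac{1}{\frac{1}{12}} = 12$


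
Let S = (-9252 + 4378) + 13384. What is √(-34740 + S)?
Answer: I*√26230 ≈ 161.96*I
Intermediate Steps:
S = 8510 (S = -4874 + 13384 = 8510)
√(-34740 + S) = √(-34740 + 8510) = √(-26230) = I*√26230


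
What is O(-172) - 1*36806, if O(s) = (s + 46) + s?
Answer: -37104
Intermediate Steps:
O(s) = 46 + 2*s (O(s) = (46 + s) + s = 46 + 2*s)
O(-172) - 1*36806 = (46 + 2*(-172)) - 1*36806 = (46 - 344) - 36806 = -298 - 36806 = -37104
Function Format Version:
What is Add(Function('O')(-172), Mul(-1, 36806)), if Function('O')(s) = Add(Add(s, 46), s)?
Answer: -37104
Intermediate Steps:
Function('O')(s) = Add(46, Mul(2, s)) (Function('O')(s) = Add(Add(46, s), s) = Add(46, Mul(2, s)))
Add(Function('O')(-172), Mul(-1, 36806)) = Add(Add(46, Mul(2, -172)), Mul(-1, 36806)) = Add(Add(46, -344), -36806) = Add(-298, -36806) = -37104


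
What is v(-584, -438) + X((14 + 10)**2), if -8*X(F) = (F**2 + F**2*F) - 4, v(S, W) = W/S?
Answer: -95717371/4 ≈ -2.3929e+7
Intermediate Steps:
X(F) = 1/2 - F**2/8 - F**3/8 (X(F) = -((F**2 + F**2*F) - 4)/8 = -((F**2 + F**3) - 4)/8 = -(-4 + F**2 + F**3)/8 = 1/2 - F**2/8 - F**3/8)
v(-584, -438) + X((14 + 10)**2) = -438/(-584) + (1/2 - (14 + 10)**4/8 - (14 + 10)**6/8) = -438*(-1/584) + (1/2 - (24**2)**2/8 - (24**2)**3/8) = 3/4 + (1/2 - 1/8*576**2 - 1/8*576**3) = 3/4 + (1/2 - 1/8*331776 - 1/8*191102976) = 3/4 + (1/2 - 41472 - 23887872) = 3/4 - 47858687/2 = -95717371/4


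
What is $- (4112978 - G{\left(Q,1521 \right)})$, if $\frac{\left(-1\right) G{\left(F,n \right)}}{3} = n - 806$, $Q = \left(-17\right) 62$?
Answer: $-4115123$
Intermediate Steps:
$Q = -1054$
$G{\left(F,n \right)} = 2418 - 3 n$ ($G{\left(F,n \right)} = - 3 \left(n - 806\right) = - 3 \left(-806 + n\right) = 2418 - 3 n$)
$- (4112978 - G{\left(Q,1521 \right)}) = - (4112978 - \left(2418 - 4563\right)) = - (4112978 - -2145) = - (4112978 + 2145) = \left(-1\right) 4115123 = -4115123$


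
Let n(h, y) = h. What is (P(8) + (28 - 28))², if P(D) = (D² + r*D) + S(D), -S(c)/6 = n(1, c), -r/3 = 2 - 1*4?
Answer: 11236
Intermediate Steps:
r = 6 (r = -3*(2 - 1*4) = -3*(2 - 4) = -3*(-2) = 6)
S(c) = -6 (S(c) = -6*1 = -6)
P(D) = -6 + D² + 6*D (P(D) = (D² + 6*D) - 6 = -6 + D² + 6*D)
(P(8) + (28 - 28))² = ((-6 + 8² + 6*8) + (28 - 28))² = ((-6 + 64 + 48) + 0)² = (106 + 0)² = 106² = 11236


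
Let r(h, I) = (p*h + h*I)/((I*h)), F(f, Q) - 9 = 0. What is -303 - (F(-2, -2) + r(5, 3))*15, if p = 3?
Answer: -468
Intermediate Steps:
F(f, Q) = 9 (F(f, Q) = 9 + 0 = 9)
r(h, I) = (3*h + I*h)/(I*h) (r(h, I) = (3*h + h*I)/((I*h)) = (3*h + I*h)*(1/(I*h)) = (3*h + I*h)/(I*h))
-303 - (F(-2, -2) + r(5, 3))*15 = -303 - (9 + (3 + 3)/3)*15 = -303 - (9 + (⅓)*6)*15 = -303 - (9 + 2)*15 = -303 - 11*15 = -303 - 1*165 = -303 - 165 = -468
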